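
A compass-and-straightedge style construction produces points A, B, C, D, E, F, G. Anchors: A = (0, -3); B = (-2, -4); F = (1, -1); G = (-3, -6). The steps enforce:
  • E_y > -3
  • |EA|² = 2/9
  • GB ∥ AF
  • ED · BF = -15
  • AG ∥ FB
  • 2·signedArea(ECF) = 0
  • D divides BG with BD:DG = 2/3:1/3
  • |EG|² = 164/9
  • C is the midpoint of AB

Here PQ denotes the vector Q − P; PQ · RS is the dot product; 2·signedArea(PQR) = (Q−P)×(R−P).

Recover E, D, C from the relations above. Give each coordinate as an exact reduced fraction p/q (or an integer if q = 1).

1. D_x = -8/3  [D divides BG with BD:DG = 2/3:1/3]
2. D_y = -16/3  [D divides BG with BD:DG = 2/3:1/3]
   → D = (-8/3, -16/3)
3. C_x = -1  [C is the midpoint of AB]
4. C_y = -7/2  [C is the midpoint of AB]
   → C = (-1, -7/2)
5. E_x = -1/3  [2·signedArea(ECF) = 0 ∩ ED · BF = -15]
6. E_y = -8/3  [2·signedArea(ECF) = 0 ∩ ED · BF = -15]
   → E = (-1/3, -8/3)

C = (-1, -7/2)
D = (-8/3, -16/3)
E = (-1/3, -8/3)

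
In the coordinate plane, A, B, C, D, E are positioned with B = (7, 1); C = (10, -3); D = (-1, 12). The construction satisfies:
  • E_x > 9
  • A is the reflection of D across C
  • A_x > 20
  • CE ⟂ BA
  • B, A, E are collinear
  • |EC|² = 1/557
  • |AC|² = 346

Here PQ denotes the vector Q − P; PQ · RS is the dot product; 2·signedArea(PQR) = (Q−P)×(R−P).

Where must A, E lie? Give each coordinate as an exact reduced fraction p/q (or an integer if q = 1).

1. A_x = 21  [A is the reflection of D across C]
2. A_y = -18  [A is the reflection of D across C]
   → A = (21, -18)
3. E_x = 5551/557  [B, A, E are collinear ∩ CE ⟂ BA]
4. E_y = -1685/557  [B, A, E are collinear ∩ CE ⟂ BA]
   → E = (5551/557, -1685/557)

A = (21, -18)
E = (5551/557, -1685/557)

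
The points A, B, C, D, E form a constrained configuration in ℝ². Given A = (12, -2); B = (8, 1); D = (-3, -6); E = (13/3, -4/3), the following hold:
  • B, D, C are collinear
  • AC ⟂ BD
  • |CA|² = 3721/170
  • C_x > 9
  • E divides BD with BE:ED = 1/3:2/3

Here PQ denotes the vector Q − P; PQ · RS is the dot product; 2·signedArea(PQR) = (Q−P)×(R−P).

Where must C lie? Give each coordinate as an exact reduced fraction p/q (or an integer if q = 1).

C = (1613/170, 331/170)

1. C_x = 1613/170  [B, D, C are collinear ∩ AC ⟂ BD]
2. C_y = 331/170  [B, D, C are collinear ∩ AC ⟂ BD]
   → C = (1613/170, 331/170)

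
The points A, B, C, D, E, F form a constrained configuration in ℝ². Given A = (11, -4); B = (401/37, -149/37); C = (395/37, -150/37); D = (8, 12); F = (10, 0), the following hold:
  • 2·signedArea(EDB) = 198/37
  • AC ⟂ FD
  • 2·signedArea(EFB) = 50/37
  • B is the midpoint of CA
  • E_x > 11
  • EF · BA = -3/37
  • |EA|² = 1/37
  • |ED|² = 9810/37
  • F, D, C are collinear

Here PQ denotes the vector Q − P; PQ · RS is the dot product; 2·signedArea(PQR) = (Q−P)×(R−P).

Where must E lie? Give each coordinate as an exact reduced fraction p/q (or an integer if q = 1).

E = (413/37, -147/37)

1. E_x = 413/37  [EF · BA = -3/37 ∩ 2·signedArea(EDB) = 198/37]
2. E_y = -147/37  [EF · BA = -3/37 ∩ 2·signedArea(EDB) = 198/37]
   → E = (413/37, -147/37)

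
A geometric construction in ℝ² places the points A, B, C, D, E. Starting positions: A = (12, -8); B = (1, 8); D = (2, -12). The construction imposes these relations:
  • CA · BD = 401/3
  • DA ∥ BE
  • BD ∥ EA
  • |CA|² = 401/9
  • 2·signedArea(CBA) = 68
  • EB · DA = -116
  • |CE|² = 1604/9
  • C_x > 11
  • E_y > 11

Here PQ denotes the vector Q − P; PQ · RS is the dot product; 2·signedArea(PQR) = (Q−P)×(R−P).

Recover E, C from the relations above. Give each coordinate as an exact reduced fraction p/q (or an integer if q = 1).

C = (35/3, -4/3)
E = (11, 12)

1. E_x = 11  [BD ∥ EA ∩ DA ∥ BE]
2. E_y = 12  [BD ∥ EA ∩ DA ∥ BE]
   → E = (11, 12)
3. C_x = 35/3  [2·signedArea(CBA) = 68 ∩ CA · BD = 401/3]
4. C_y = -4/3  [2·signedArea(CBA) = 68 ∩ CA · BD = 401/3]
   → C = (35/3, -4/3)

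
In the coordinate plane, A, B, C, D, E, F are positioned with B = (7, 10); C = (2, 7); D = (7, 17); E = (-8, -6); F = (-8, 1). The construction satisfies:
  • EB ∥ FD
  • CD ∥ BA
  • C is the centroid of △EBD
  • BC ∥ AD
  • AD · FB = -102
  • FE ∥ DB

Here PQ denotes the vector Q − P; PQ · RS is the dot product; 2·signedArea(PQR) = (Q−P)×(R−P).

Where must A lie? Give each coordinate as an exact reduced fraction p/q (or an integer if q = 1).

A = (12, 20)

1. A_x = 12  [BC ∥ AD ∩ CD ∥ BA]
2. A_y = 20  [BC ∥ AD ∩ CD ∥ BA]
   → A = (12, 20)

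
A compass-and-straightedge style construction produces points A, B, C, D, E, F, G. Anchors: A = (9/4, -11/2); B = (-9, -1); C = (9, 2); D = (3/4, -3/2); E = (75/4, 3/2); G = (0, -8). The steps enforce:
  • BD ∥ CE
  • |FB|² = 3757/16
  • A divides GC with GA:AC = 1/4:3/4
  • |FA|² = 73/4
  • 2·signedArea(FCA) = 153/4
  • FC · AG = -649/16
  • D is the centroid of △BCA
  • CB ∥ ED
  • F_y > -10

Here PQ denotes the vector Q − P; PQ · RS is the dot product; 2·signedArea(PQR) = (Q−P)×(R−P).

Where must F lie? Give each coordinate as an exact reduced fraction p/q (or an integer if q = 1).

1. F_x = 15/4  [FC · AG = -649/16 ∩ 2·signedArea(FCA) = 153/4]
2. F_y = -19/2  [FC · AG = -649/16 ∩ 2·signedArea(FCA) = 153/4]
   → F = (15/4, -19/2)

F = (15/4, -19/2)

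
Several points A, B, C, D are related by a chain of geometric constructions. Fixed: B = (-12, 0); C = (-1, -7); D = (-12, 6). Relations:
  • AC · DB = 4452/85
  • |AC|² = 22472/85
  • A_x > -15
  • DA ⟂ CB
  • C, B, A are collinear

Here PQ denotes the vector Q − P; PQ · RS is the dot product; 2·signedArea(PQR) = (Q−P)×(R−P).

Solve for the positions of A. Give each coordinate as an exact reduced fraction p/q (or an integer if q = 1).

A = (-1251/85, 147/85)

1. A_x = -1251/85  [C, B, A are collinear ∩ DA ⟂ CB]
2. A_y = 147/85  [C, B, A are collinear ∩ DA ⟂ CB]
   → A = (-1251/85, 147/85)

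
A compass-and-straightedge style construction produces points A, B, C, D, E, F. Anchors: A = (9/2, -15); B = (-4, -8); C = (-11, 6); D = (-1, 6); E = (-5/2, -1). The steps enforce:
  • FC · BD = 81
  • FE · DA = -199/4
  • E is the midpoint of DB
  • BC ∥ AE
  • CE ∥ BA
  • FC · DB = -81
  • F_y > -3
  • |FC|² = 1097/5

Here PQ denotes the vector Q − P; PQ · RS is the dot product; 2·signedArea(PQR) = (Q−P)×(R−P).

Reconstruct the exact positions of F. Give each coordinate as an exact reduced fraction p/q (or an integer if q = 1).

1. F_x = 6/5  [FC · BD = 81 ∩ FE · DA = -199/4]
2. F_y = -12/5  [FC · BD = 81 ∩ FE · DA = -199/4]
   → F = (6/5, -12/5)

F = (6/5, -12/5)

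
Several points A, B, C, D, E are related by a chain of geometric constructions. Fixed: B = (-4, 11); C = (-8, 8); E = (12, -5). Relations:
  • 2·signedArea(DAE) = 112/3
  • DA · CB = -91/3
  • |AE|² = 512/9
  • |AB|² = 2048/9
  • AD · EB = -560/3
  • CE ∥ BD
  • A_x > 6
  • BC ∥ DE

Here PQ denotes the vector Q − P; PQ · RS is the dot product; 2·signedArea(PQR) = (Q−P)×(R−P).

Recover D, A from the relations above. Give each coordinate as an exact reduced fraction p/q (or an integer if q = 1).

1. D_x = 16  [BC ∥ DE ∩ CE ∥ BD]
2. D_y = -2  [BC ∥ DE ∩ CE ∥ BD]
   → D = (16, -2)
3. A_x = 20/3  [AD · EB = -560/3 ∩ 2·signedArea(DAE) = 112/3]
4. A_y = 1/3  [AD · EB = -560/3 ∩ 2·signedArea(DAE) = 112/3]
   → A = (20/3, 1/3)

A = (20/3, 1/3)
D = (16, -2)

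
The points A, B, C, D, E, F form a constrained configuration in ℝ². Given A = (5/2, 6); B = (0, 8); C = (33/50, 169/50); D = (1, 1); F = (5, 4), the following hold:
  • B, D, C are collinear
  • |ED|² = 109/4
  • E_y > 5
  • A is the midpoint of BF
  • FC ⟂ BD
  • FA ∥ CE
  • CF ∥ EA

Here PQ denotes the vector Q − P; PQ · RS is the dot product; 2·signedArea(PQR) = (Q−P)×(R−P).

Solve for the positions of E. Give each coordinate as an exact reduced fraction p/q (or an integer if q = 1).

1. E_x = -46/25  [CF ∥ EA ∩ FA ∥ CE]
2. E_y = 269/50  [CF ∥ EA ∩ FA ∥ CE]
   → E = (-46/25, 269/50)

E = (-46/25, 269/50)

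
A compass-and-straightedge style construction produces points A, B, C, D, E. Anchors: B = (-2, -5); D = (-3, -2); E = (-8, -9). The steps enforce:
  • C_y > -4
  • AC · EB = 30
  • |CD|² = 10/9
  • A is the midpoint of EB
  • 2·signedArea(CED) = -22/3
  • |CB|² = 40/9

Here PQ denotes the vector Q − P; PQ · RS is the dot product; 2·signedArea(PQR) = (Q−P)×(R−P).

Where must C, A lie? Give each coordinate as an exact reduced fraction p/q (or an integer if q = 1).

1. C_x = -8/3  [line -7·x + 5·y + -11/3 = 0 ∩ |CB|² = 40/9]
2. C_y = -3  [line -7·x + 5·y + -11/3 = 0 ∩ |CB|² = 40/9]
   → C = (-8/3, -3)
3. A_x = -5  [A is the midpoint of EB]
4. A_y = -7  [A is the midpoint of EB]
   → A = (-5, -7)

A = (-5, -7)
C = (-8/3, -3)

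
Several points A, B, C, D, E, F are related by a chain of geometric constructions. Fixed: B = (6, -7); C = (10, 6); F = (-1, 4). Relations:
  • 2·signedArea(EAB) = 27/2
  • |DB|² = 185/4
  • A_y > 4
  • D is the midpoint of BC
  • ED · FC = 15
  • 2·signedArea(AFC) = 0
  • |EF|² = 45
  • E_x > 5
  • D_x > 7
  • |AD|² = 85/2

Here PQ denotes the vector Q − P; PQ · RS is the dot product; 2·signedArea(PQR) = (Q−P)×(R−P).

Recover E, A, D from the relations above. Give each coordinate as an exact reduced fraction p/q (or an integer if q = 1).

1. D_x = 8  [D is the midpoint of BC]
2. D_y = -1/2  [D is the midpoint of BC]
   → D = (8, -1/2)
3. E_x = 28/5  [line -11·x + -2·y + 72 = 0 ∩ |EF|² = 45]
4. E_y = 26/5  [line -11·x + -2·y + 72 = 0 ∩ |EF|² = 45]
   → E = (28/5, 26/5)
5. A_x = 9/2  [2·signedArea(EAB) = 27/2 ∩ 2·signedArea(AFC) = 0]
6. A_y = 5  [2·signedArea(EAB) = 27/2 ∩ 2·signedArea(AFC) = 0]
   → A = (9/2, 5)

A = (9/2, 5)
D = (8, -1/2)
E = (28/5, 26/5)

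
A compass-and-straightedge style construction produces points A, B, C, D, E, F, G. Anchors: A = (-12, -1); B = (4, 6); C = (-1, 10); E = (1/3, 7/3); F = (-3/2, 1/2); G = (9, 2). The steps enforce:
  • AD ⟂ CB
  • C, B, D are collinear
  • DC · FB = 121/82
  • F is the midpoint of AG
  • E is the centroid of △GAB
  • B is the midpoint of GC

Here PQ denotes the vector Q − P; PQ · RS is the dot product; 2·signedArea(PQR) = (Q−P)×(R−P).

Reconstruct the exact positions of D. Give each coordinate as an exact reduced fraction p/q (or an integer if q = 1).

1. D_x = -96/41  [C, B, D are collinear ∩ AD ⟂ CB]
2. D_y = 454/41  [C, B, D are collinear ∩ AD ⟂ CB]
   → D = (-96/41, 454/41)

D = (-96/41, 454/41)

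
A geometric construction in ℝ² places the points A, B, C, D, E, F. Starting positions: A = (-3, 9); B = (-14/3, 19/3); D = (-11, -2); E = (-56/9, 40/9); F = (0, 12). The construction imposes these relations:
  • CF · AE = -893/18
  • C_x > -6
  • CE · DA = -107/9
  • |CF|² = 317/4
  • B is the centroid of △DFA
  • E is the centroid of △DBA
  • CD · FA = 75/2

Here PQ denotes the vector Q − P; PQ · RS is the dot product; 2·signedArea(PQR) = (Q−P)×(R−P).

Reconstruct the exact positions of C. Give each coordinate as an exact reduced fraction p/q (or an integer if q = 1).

1. C_x = -11/2  [CF · AE = -893/18 ∩ CD · FA = 75/2]
2. C_y = 5  [CF · AE = -893/18 ∩ CD · FA = 75/2]
   → C = (-11/2, 5)

C = (-11/2, 5)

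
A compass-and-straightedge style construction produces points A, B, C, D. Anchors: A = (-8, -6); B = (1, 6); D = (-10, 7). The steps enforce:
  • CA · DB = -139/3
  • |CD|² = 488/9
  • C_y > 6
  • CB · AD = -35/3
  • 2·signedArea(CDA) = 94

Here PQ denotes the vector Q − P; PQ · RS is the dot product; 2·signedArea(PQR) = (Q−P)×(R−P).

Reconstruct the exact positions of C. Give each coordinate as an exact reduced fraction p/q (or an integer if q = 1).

C = (-8/3, 19/3)

1. C_x = -8/3  [CB · AD = -35/3 ∩ 2·signedArea(CDA) = 94]
2. C_y = 19/3  [CB · AD = -35/3 ∩ 2·signedArea(CDA) = 94]
   → C = (-8/3, 19/3)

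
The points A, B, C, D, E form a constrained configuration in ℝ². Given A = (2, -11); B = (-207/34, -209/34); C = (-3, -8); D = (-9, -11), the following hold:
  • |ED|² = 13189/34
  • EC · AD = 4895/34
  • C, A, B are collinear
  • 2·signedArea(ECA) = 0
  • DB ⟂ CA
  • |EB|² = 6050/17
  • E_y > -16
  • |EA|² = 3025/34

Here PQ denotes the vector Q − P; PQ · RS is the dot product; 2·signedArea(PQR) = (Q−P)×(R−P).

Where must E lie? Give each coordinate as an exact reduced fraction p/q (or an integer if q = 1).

E = (343/34, -539/34)

1. E_x = 343/34  [2·signedArea(ECA) = 0 ∩ EC · AD = 4895/34]
2. E_y = -539/34  [2·signedArea(ECA) = 0 ∩ EC · AD = 4895/34]
   → E = (343/34, -539/34)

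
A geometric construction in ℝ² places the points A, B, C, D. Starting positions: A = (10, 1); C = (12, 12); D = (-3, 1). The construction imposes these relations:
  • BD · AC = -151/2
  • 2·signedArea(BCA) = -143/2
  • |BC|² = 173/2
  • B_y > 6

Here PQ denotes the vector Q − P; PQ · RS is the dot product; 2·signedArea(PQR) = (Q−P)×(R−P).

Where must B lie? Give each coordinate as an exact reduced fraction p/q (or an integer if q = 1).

B = (9/2, 13/2)

1. B_x = 9/2  [BD · AC = -151/2 ∩ 2·signedArea(BCA) = -143/2]
2. B_y = 13/2  [BD · AC = -151/2 ∩ 2·signedArea(BCA) = -143/2]
   → B = (9/2, 13/2)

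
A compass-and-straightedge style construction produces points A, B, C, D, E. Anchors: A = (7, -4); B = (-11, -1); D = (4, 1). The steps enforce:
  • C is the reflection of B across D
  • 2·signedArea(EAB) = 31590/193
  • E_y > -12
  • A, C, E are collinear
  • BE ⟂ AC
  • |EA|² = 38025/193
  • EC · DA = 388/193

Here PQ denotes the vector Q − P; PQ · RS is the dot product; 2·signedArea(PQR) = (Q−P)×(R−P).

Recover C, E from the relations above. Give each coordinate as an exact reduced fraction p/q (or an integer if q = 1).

C = (19, 3)
E = (-989/193, -2137/193)

1. C_x = 19  [C is the reflection of B across D]
2. C_y = 3  [C is the reflection of B across D]
   → C = (19, 3)
3. E_x = -989/193  [A, C, E are collinear ∩ BE ⟂ AC]
4. E_y = -2137/193  [A, C, E are collinear ∩ BE ⟂ AC]
   → E = (-989/193, -2137/193)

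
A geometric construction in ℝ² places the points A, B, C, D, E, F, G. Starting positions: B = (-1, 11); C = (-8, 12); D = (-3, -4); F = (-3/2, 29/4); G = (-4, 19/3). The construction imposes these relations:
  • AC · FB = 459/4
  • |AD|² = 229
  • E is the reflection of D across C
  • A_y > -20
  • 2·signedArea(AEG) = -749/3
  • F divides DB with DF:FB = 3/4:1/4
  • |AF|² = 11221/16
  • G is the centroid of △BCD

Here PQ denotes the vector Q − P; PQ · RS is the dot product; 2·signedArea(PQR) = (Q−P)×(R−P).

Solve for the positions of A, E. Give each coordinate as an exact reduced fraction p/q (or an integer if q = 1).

A = (-5, -19)
E = (-13, 28)

1. A_x = -5  [line -1/2·x + -15/4·y + -295/4 = 0 ∩ |AD|² = 229]
2. A_y = -19  [line -1/2·x + -15/4·y + -295/4 = 0 ∩ |AD|² = 229]
   → A = (-5, -19)
3. E_x = -13  [E is the reflection of D across C]
4. E_y = 28  [E is the reflection of D across C]
   → E = (-13, 28)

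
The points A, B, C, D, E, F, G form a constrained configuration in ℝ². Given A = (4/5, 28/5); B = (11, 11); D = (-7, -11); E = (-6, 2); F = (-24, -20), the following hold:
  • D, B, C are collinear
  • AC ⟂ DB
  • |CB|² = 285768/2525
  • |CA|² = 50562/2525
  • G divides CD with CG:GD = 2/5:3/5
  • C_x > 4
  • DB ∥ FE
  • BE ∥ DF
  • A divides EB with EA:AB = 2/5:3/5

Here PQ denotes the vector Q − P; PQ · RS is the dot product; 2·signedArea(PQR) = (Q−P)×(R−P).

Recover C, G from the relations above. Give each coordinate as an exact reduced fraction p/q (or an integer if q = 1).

C = (2153/505, 1397/505)
G = (-611/2525, -6919/2525)

1. C_x = 2153/505  [D, B, C are collinear ∩ AC ⟂ DB]
2. C_y = 1397/505  [D, B, C are collinear ∩ AC ⟂ DB]
   → C = (2153/505, 1397/505)
3. G_x = -611/2525  [G divides CD with CG:GD = 2/5:3/5]
4. G_y = -6919/2525  [G divides CD with CG:GD = 2/5:3/5]
   → G = (-611/2525, -6919/2525)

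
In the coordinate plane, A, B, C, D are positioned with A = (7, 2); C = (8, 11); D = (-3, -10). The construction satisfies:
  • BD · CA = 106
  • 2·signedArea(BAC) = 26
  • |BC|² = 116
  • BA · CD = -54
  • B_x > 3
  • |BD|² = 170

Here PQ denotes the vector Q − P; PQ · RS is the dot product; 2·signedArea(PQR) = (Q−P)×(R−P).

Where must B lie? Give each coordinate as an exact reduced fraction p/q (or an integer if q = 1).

1. B_x = 4  [2·signedArea(BAC) = 26 ∩ BA · CD = -54]
2. B_y = 1  [2·signedArea(BAC) = 26 ∩ BA · CD = -54]
   → B = (4, 1)

B = (4, 1)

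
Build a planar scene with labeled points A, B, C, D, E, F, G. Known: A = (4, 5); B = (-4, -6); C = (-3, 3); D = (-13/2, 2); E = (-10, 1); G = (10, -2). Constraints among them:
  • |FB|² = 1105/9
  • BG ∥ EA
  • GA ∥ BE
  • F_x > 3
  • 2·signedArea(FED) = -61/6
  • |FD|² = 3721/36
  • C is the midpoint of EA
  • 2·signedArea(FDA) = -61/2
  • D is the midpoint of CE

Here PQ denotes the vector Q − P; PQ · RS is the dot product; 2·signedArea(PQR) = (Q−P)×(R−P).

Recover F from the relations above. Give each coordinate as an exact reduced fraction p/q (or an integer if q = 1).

F = (11/3, 2)

1. F_x = 11/3  [line -3·x + 21/2·y + -10 = 0 ∩ |FB|² = 1105/9]
2. F_y = 2  [line -3·x + 21/2·y + -10 = 0 ∩ |FB|² = 1105/9]
   → F = (11/3, 2)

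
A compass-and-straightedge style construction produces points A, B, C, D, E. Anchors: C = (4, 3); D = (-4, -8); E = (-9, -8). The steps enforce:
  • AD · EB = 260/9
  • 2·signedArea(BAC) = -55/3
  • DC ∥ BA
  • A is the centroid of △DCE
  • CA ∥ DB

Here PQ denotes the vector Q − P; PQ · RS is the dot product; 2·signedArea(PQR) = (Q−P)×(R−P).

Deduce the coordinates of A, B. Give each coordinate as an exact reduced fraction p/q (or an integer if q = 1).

A = (-3, -13/3)
B = (-11, -46/3)

1. A_x = -3  [A is the centroid of △DCE]
2. A_y = -13/3  [A is the centroid of △DCE]
   → A = (-3, -13/3)
3. B_x = -11  [DC ∥ BA ∩ CA ∥ DB]
4. B_y = -46/3  [DC ∥ BA ∩ CA ∥ DB]
   → B = (-11, -46/3)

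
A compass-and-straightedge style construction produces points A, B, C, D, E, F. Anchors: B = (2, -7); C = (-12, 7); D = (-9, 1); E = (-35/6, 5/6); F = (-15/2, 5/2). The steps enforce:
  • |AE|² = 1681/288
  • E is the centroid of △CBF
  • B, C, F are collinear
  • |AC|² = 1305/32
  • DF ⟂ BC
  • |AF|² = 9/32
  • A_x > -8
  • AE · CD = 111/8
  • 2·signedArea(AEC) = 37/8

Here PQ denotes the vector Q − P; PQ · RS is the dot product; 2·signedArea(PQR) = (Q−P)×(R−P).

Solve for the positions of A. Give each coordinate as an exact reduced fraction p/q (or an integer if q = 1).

1. A_x = -63/8  [2·signedArea(AEC) = 37/8 ∩ AE · CD = 111/8]
2. A_y = 17/8  [2·signedArea(AEC) = 37/8 ∩ AE · CD = 111/8]
   → A = (-63/8, 17/8)

A = (-63/8, 17/8)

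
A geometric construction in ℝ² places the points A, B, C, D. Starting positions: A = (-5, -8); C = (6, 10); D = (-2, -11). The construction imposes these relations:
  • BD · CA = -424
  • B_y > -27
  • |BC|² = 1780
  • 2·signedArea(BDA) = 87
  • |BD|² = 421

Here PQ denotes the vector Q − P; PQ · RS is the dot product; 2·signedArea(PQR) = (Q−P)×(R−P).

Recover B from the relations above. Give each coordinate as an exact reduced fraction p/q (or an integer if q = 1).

1. B_x = -16  [2·signedArea(BDA) = 87 ∩ BD · CA = -424]
2. B_y = -26  [2·signedArea(BDA) = 87 ∩ BD · CA = -424]
   → B = (-16, -26)

B = (-16, -26)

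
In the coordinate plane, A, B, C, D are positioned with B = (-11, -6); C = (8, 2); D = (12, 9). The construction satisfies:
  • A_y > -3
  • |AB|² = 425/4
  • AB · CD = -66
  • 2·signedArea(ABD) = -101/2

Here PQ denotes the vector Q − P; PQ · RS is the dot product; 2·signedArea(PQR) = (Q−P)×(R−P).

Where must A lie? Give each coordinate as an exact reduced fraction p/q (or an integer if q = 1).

1. A_x = -3/2  [2·signedArea(ABD) = -101/2 ∩ AB · CD = -66]
2. A_y = -2  [2·signedArea(ABD) = -101/2 ∩ AB · CD = -66]
   → A = (-3/2, -2)

A = (-3/2, -2)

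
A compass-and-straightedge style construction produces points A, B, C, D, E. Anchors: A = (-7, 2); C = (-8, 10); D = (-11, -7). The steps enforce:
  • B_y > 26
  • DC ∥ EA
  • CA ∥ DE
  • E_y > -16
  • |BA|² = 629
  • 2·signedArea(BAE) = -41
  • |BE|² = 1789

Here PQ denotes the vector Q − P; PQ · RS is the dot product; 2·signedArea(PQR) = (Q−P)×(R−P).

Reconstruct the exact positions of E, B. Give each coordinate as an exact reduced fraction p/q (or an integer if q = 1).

1. E_x = -10  [DC ∥ EA ∩ CA ∥ DE]
2. E_y = -15  [DC ∥ EA ∩ CA ∥ DE]
   → E = (-10, -15)
3. B_x = -5  [line 17·x + -3·y + 166 = 0 ∩ |BE|² = 1789]
4. B_y = 27  [line 17·x + -3·y + 166 = 0 ∩ |BE|² = 1789]
   → B = (-5, 27)

B = (-5, 27)
E = (-10, -15)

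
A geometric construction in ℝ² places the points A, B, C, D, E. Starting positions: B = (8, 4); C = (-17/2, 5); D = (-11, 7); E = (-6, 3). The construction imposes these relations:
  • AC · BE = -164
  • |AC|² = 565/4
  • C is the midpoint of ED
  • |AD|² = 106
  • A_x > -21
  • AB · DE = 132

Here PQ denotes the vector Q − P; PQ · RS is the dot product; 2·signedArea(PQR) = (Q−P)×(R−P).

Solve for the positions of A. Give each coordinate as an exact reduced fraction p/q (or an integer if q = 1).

1. A_x = -20  [AC · BE = -164 ∩ AB · DE = 132]
2. A_y = 2  [AC · BE = -164 ∩ AB · DE = 132]
   → A = (-20, 2)

A = (-20, 2)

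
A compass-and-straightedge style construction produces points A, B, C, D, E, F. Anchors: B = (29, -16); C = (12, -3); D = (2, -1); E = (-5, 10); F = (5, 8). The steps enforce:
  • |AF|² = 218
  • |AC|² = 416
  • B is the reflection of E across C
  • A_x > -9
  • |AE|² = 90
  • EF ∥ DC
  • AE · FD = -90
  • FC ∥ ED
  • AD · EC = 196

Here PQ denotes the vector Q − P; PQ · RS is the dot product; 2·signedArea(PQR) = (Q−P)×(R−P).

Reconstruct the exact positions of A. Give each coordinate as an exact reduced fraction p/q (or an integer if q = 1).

1. A_x = -8  [AE · FD = -90 ∩ AD · EC = 196]
2. A_y = 1  [AE · FD = -90 ∩ AD · EC = 196]
   → A = (-8, 1)

A = (-8, 1)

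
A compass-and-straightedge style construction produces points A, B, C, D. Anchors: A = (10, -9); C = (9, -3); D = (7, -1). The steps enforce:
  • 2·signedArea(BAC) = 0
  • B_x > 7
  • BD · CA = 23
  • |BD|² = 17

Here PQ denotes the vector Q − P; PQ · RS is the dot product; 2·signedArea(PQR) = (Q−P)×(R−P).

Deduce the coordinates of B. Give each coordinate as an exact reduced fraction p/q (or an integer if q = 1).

B = (8, 3)

1. B_x = 8  [2·signedArea(BAC) = 0 ∩ BD · CA = 23]
2. B_y = 3  [2·signedArea(BAC) = 0 ∩ BD · CA = 23]
   → B = (8, 3)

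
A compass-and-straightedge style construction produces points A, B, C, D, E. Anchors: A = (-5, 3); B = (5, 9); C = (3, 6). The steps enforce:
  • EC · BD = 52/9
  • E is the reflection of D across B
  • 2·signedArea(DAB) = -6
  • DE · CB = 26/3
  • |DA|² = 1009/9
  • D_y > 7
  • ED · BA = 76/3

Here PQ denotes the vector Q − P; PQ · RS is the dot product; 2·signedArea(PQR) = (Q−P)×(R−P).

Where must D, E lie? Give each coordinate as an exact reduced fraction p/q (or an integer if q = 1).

1. D_x = 13/3  [line -6·x + 10·y + -54 = 0 ∩ |DA|² = 1009/9]
2. D_y = 8  [line -6·x + 10·y + -54 = 0 ∩ |DA|² = 1009/9]
   → D = (13/3, 8)
3. E_x = 17/3  [E is the reflection of D across B]
4. E_y = 10  [E is the reflection of D across B]
   → E = (17/3, 10)

D = (13/3, 8)
E = (17/3, 10)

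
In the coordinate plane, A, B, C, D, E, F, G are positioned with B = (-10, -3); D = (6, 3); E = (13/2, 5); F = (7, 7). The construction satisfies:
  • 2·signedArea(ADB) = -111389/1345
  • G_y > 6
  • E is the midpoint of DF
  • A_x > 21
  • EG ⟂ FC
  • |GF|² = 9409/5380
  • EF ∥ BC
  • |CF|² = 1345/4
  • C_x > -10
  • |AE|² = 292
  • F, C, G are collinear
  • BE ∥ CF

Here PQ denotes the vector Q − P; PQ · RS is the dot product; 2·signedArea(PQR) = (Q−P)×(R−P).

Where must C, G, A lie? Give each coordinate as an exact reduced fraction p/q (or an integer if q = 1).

A = (56813/2690, 18623/1345)
C = (-19/2, -1)
G = (15629/2690, 8639/1345)

1. C_x = -19/2  [BE ∥ CF ∩ EF ∥ BC]
2. C_y = -1  [BE ∥ CF ∩ EF ∥ BC]
   → C = (-19/2, -1)
3. G_x = 15629/2690  [F, C, G are collinear ∩ EG ⟂ FC]
4. G_y = 8639/1345  [F, C, G are collinear ∩ EG ⟂ FC]
   → G = (15629/2690, 8639/1345)
5. A_x = 56813/2690  [line 6·x + -16·y + 127529/1345 = 0 ∩ |AE|² = 292]
6. A_y = 18623/1345  [line 6·x + -16·y + 127529/1345 = 0 ∩ |AE|² = 292]
   → A = (56813/2690, 18623/1345)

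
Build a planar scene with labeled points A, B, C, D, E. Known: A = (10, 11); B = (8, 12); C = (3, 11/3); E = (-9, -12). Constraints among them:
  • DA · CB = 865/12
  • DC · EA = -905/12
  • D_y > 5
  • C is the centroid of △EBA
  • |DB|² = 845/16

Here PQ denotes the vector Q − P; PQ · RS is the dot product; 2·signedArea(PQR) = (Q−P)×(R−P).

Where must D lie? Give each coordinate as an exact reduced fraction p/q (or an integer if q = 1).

D = (19/4, 11/2)

1. D_x = 19/4  [DC · EA = -905/12 ∩ DA · CB = 865/12]
2. D_y = 11/2  [DC · EA = -905/12 ∩ DA · CB = 865/12]
   → D = (19/4, 11/2)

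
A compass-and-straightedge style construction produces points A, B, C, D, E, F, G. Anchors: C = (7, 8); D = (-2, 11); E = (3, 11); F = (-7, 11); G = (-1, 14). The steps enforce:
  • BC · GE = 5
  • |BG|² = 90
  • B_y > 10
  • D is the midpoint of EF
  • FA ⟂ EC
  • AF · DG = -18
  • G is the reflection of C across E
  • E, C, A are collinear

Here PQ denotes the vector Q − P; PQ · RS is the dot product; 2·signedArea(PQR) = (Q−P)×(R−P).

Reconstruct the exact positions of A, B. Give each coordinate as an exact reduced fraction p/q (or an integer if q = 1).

A = (-17/5, 79/5)
B = (8, 11)

1. A_x = -17/5  [E, C, A are collinear ∩ FA ⟂ EC]
2. A_y = 79/5  [E, C, A are collinear ∩ FA ⟂ EC]
   → A = (-17/5, 79/5)
3. B_x = 8  [line -4·x + 3·y + -1 = 0 ∩ |BG|² = 90]
4. B_y = 11  [line -4·x + 3·y + -1 = 0 ∩ |BG|² = 90]
   → B = (8, 11)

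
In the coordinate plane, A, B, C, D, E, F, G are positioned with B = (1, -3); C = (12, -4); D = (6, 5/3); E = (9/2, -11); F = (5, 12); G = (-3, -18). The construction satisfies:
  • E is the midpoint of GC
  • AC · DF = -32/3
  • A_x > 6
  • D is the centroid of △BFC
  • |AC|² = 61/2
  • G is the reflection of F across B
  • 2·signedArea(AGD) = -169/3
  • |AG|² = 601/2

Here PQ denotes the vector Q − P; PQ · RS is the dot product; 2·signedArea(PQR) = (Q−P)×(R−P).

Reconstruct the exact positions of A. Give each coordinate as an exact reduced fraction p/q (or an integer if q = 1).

1. A_x = 13/2  [AC · DF = -32/3 ∩ 2·signedArea(AGD) = -169/3]
2. A_y = -7/2  [AC · DF = -32/3 ∩ 2·signedArea(AGD) = -169/3]
   → A = (13/2, -7/2)

A = (13/2, -7/2)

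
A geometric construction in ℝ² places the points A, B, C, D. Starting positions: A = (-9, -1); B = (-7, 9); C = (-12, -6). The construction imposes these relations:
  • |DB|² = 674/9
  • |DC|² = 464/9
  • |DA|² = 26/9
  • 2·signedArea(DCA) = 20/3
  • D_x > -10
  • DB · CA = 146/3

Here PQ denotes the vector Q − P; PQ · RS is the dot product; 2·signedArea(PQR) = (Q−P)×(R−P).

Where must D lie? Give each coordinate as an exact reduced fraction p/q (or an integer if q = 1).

1. D_x = -28/3  [2·signedArea(DCA) = 20/3 ∩ DB · CA = 146/3]
2. D_y = 2/3  [2·signedArea(DCA) = 20/3 ∩ DB · CA = 146/3]
   → D = (-28/3, 2/3)

D = (-28/3, 2/3)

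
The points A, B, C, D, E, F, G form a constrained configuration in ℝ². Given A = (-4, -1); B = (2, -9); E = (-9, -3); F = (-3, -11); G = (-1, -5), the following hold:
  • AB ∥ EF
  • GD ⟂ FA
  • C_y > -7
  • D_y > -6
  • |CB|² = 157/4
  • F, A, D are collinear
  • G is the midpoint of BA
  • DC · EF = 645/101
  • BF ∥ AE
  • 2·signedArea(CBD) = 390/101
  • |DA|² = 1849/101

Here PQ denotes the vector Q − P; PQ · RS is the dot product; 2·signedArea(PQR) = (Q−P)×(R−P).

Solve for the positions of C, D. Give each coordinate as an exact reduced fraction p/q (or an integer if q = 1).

C = (-7/2, -6)
D = (-361/101, -531/101)

1. D_x = -361/101  [F, A, D are collinear ∩ GD ⟂ FA]
2. D_y = -531/101  [F, A, D are collinear ∩ GD ⟂ FA]
   → D = (-361/101, -531/101)
3. C_x = -7/2  [2·signedArea(CBD) = 390/101 ∩ DC · EF = 645/101]
4. C_y = -6  [2·signedArea(CBD) = 390/101 ∩ DC · EF = 645/101]
   → C = (-7/2, -6)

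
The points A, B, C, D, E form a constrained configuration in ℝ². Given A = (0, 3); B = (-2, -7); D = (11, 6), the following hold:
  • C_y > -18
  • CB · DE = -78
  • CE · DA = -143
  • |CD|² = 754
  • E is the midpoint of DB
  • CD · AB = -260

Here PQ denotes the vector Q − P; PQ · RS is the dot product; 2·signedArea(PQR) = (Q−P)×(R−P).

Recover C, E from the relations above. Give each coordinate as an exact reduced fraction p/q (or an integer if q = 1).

C = (-4, -17)
E = (9/2, -1/2)

1. C_x = -4  [line 2·x + 10·y + 178 = 0 ∩ |CD|² = 754]
2. C_y = -17  [line 2·x + 10·y + 178 = 0 ∩ |CD|² = 754]
   → C = (-4, -17)
3. E_x = 9/2  [CE · DA = -143 ∩ E is the midpoint of DB]
4. E_y = -1/2  [CE · DA = -143 ∩ E is the midpoint of DB]
   → E = (9/2, -1/2)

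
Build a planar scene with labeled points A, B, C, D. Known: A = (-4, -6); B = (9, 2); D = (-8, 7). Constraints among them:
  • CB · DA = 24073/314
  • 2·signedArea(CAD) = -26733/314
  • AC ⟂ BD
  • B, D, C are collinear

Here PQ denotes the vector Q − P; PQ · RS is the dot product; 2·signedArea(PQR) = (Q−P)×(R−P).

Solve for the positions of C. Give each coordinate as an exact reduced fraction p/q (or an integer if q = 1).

1. C_x = -251/314  [B, D, C are collinear ∩ AC ⟂ BD]
2. C_y = 1533/314  [B, D, C are collinear ∩ AC ⟂ BD]
   → C = (-251/314, 1533/314)

C = (-251/314, 1533/314)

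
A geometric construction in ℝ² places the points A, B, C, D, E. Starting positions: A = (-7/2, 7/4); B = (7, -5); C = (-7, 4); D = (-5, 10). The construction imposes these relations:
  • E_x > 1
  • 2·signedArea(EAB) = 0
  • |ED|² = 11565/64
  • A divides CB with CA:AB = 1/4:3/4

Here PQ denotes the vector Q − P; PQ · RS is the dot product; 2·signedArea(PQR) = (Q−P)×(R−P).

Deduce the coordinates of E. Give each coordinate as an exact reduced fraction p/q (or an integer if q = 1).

1. E_x = 7/4  [line 27/4·x + 21/2·y + 21/4 = 0 ∩ |ED|² = 11565/64]
2. E_y = -13/8  [line 27/4·x + 21/2·y + 21/4 = 0 ∩ |ED|² = 11565/64]
   → E = (7/4, -13/8)

E = (7/4, -13/8)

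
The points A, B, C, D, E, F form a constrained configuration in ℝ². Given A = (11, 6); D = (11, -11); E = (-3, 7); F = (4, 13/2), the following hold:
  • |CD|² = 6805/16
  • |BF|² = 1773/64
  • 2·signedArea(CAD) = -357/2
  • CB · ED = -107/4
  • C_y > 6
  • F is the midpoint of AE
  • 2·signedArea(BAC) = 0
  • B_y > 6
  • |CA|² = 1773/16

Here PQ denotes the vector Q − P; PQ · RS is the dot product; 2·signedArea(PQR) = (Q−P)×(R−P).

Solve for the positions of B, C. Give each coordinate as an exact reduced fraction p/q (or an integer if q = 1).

1. C_x = 1/2  [2·signedArea(CAD) = -357/2]
2. C_y = 27/4  [|CD|² = 6805/16]
   → C = (1/2, 27/4)
3. B_x = -5/4  [2·signedArea(BAC) = 0 ∩ CB · ED = -107/4]
4. B_y = 55/8  [2·signedArea(BAC) = 0 ∩ CB · ED = -107/4]
   → B = (-5/4, 55/8)

B = (-5/4, 55/8)
C = (1/2, 27/4)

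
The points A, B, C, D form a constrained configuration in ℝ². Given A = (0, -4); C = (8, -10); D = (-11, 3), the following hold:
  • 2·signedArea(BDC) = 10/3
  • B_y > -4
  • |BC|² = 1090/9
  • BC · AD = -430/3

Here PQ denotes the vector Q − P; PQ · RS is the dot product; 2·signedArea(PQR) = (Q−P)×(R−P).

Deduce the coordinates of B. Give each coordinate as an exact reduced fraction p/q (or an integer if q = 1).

1. B_x = -1  [BC · AD = -430/3 ∩ 2·signedArea(BDC) = 10/3]
2. B_y = -11/3  [BC · AD = -430/3 ∩ 2·signedArea(BDC) = 10/3]
   → B = (-1, -11/3)

B = (-1, -11/3)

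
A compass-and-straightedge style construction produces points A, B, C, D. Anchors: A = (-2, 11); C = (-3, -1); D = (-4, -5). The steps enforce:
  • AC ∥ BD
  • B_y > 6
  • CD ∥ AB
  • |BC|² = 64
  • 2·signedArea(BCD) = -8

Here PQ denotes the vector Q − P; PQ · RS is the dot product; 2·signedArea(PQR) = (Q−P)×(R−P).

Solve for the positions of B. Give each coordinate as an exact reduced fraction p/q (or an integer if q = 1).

B = (-3, 7)

1. B_x = -3  [AC ∥ BD ∩ CD ∥ AB]
2. B_y = 7  [AC ∥ BD ∩ CD ∥ AB]
   → B = (-3, 7)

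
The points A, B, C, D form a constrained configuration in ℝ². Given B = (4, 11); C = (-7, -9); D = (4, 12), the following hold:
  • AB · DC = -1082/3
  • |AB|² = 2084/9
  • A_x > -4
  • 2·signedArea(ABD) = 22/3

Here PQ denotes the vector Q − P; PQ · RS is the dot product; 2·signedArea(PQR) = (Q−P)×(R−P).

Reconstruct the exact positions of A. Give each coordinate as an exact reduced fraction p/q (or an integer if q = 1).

1. A_x = -10/3  [AB · DC = -1082/3 ∩ 2·signedArea(ABD) = 22/3]
2. A_y = -7/3  [AB · DC = -1082/3 ∩ 2·signedArea(ABD) = 22/3]
   → A = (-10/3, -7/3)

A = (-10/3, -7/3)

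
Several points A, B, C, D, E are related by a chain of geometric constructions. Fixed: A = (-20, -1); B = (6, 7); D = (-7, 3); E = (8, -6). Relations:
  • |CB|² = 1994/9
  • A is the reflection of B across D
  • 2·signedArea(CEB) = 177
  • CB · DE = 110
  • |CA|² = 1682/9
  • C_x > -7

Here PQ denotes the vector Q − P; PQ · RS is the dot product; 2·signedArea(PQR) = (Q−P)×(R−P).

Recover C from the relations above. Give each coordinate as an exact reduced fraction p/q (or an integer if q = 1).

C = (-19/3, -4/3)

1. C_x = -19/3  [2·signedArea(CEB) = 177 ∩ CB · DE = 110]
2. C_y = -4/3  [2·signedArea(CEB) = 177 ∩ CB · DE = 110]
   → C = (-19/3, -4/3)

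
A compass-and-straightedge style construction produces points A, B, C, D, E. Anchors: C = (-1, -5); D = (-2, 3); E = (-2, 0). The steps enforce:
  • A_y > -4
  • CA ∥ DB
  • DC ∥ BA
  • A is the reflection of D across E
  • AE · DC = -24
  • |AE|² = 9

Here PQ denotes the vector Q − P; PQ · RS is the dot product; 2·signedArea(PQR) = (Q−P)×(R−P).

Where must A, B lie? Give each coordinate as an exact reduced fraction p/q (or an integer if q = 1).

1. A_x = -2  [A is the reflection of D across E]
2. A_y = -3  [A is the reflection of D across E]
   → A = (-2, -3)
3. B_x = -3  [DC ∥ BA ∩ CA ∥ DB]
4. B_y = 5  [DC ∥ BA ∩ CA ∥ DB]
   → B = (-3, 5)

A = (-2, -3)
B = (-3, 5)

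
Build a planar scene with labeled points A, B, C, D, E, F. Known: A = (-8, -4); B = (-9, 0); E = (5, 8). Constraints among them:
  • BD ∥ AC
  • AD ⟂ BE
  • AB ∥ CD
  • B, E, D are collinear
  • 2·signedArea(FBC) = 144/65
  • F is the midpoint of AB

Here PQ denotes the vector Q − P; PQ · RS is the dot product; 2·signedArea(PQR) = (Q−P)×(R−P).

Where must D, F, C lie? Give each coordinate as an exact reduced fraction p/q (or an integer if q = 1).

1. D_x = -648/65  [B, E, D are collinear ∩ AD ⟂ BE]
2. D_y = -36/65  [B, E, D are collinear ∩ AD ⟂ BE]
   → D = (-648/65, -36/65)
3. F_x = -17/2  [F is the midpoint of AB]
4. F_y = -2  [F is the midpoint of AB]
   → F = (-17/2, -2)
5. C_x = -583/65  [AB ∥ CD ∩ BD ∥ AC]
6. C_y = -296/65  [AB ∥ CD ∩ BD ∥ AC]
   → C = (-583/65, -296/65)

C = (-583/65, -296/65)
D = (-648/65, -36/65)
F = (-17/2, -2)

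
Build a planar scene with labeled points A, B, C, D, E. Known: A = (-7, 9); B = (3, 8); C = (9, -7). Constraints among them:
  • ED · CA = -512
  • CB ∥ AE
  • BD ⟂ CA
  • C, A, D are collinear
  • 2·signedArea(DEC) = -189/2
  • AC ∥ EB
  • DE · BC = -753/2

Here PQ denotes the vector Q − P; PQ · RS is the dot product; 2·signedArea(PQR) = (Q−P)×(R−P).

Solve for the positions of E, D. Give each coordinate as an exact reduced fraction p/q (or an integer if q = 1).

1. E_x = -13  [AC ∥ EB ∩ CB ∥ AE]
2. E_y = 24  [AC ∥ EB ∩ CB ∥ AE]
   → E = (-13, 24)
3. D_x = -3/2  [C, A, D are collinear ∩ BD ⟂ CA]
4. D_y = 7/2  [C, A, D are collinear ∩ BD ⟂ CA]
   → D = (-3/2, 7/2)

D = (-3/2, 7/2)
E = (-13, 24)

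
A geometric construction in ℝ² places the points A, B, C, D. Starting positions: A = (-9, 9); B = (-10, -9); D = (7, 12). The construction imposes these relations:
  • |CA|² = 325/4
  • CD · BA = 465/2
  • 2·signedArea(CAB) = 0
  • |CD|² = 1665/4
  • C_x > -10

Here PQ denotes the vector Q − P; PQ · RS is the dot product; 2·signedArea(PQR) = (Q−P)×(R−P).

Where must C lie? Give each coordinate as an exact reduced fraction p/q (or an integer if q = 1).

1. C_x = -19/2  [2·signedArea(CAB) = 0 ∩ CD · BA = 465/2]
2. C_y = 0  [2·signedArea(CAB) = 0 ∩ CD · BA = 465/2]
   → C = (-19/2, 0)

C = (-19/2, 0)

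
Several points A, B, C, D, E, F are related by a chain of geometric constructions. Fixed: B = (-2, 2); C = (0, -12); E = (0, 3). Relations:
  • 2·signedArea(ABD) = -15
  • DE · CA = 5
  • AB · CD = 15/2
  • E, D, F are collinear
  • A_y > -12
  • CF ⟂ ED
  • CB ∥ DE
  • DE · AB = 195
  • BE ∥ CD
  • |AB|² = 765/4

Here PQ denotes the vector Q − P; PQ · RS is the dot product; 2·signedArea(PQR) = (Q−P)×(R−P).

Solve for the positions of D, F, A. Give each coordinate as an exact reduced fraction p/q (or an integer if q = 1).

A = (1, -23/2)
D = (2, -11)
F = (21/10, -117/10)

1. D_x = 2  [CB ∥ DE ∩ BE ∥ CD]
2. D_y = -11  [CB ∥ DE ∩ BE ∥ CD]
   → D = (2, -11)
3. F_x = 21/10  [E, D, F are collinear ∩ CF ⟂ ED]
4. F_y = -117/10  [E, D, F are collinear ∩ CF ⟂ ED]
   → F = (21/10, -117/10)
5. A_x = 1  [AB · CD = 15/2 ∩ DE · CA = 5]
6. A_y = -23/2  [AB · CD = 15/2 ∩ DE · CA = 5]
   → A = (1, -23/2)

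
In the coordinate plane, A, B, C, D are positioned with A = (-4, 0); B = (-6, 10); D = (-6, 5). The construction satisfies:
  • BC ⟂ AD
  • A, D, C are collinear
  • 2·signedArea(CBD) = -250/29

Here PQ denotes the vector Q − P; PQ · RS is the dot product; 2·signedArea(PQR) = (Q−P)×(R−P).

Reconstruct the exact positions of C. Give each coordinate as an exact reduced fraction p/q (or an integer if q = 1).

1. C_x = -224/29  [A, D, C are collinear ∩ BC ⟂ AD]
2. C_y = 270/29  [A, D, C are collinear ∩ BC ⟂ AD]
   → C = (-224/29, 270/29)

C = (-224/29, 270/29)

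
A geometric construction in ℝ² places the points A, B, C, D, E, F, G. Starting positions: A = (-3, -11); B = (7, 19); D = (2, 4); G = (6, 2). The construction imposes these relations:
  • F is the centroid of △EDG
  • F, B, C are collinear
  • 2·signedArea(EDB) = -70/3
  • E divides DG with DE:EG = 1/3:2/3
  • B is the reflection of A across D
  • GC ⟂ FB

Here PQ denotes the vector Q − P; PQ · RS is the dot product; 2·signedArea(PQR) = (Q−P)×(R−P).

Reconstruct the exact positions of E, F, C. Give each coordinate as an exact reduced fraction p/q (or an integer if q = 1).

C = (7769/2129, 5273/2129)
E = (10/3, 10/3)
F = (34/9, 28/9)

1. E_x = 10/3  [E divides DG with DE:EG = 1/3:2/3]
2. E_y = 10/3  [E divides DG with DE:EG = 1/3:2/3]
   → E = (10/3, 10/3)
3. F_x = 34/9  [F is the centroid of △EDG]
4. F_y = 28/9  [F is the centroid of △EDG]
   → F = (34/9, 28/9)
5. C_x = 7769/2129  [F, B, C are collinear ∩ GC ⟂ FB]
6. C_y = 5273/2129  [F, B, C are collinear ∩ GC ⟂ FB]
   → C = (7769/2129, 5273/2129)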